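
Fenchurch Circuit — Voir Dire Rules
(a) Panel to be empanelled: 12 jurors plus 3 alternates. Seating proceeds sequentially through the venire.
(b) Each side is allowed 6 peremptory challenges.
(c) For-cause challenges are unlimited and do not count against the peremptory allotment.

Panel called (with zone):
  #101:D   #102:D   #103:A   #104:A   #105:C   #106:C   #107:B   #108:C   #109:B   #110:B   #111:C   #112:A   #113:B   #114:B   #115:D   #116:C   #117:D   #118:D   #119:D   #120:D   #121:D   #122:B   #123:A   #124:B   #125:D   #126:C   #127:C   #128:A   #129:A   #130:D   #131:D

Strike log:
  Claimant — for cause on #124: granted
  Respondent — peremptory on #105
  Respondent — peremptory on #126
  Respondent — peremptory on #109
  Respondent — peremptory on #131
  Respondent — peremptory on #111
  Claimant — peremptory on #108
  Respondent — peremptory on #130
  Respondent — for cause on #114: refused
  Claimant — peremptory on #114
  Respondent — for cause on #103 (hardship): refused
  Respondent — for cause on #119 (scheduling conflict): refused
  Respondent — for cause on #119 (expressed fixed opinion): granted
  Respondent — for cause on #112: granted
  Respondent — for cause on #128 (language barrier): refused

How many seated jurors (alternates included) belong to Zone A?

2

Removed: #105, #108, #109, #111, #112, #114, #119, #124, #126, #130, #131.
Seated (15 incl. alternates): #101, #102, #103, #104, #106, #107, #110, #113, #115, #116, #117, #118, #120, #121, #122.
Of those, in Zone A: #103, #104 → 2.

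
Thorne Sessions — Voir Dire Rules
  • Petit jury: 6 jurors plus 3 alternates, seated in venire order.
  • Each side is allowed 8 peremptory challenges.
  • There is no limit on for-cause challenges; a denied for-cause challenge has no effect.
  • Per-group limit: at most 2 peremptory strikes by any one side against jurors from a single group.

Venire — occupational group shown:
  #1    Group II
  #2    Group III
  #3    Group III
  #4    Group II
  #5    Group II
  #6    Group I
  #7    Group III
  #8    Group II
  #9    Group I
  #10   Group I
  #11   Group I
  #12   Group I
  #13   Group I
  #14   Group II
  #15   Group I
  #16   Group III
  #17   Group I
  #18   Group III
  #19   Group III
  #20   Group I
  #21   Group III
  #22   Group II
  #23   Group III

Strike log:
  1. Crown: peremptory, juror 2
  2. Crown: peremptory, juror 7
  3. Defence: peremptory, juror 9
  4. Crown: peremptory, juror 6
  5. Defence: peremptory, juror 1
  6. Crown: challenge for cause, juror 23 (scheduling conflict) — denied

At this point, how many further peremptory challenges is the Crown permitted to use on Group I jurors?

Crown peremptories so far: #2, #7, #6 — 3 of 8 used, 5 left overall.
Against Group I: #6 — 1 used; per-group cap 2 leaves 1.
Binding limit: min(5, 1) = 1.

1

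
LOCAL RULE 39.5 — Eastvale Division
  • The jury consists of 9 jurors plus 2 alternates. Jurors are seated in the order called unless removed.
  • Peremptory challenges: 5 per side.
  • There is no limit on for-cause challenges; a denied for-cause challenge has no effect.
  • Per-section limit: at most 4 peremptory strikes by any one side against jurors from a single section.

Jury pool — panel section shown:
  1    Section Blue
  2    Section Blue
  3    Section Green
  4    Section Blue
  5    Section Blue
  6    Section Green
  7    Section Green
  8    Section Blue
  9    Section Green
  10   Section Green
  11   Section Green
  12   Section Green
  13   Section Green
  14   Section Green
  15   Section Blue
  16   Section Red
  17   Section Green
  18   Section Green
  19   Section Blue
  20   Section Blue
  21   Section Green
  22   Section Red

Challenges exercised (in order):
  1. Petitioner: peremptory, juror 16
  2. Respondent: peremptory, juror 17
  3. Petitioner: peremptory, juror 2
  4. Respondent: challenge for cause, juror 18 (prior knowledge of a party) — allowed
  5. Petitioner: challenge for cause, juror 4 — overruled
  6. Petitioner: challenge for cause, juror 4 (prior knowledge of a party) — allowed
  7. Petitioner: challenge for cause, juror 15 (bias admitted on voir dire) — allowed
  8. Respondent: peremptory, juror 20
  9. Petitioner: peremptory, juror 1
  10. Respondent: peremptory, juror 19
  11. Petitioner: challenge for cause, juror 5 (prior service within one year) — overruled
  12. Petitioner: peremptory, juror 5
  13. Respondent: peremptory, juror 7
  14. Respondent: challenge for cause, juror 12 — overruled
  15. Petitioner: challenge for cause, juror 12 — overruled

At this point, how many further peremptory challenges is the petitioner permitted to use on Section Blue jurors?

Petitioner peremptories so far: #16, #2, #1, #5 — 4 of 5 used, 1 left overall.
Against Section Blue: #2, #1, #5 — 3 used; per-section cap 4 leaves 1.
Binding limit: min(1, 1) = 1.

1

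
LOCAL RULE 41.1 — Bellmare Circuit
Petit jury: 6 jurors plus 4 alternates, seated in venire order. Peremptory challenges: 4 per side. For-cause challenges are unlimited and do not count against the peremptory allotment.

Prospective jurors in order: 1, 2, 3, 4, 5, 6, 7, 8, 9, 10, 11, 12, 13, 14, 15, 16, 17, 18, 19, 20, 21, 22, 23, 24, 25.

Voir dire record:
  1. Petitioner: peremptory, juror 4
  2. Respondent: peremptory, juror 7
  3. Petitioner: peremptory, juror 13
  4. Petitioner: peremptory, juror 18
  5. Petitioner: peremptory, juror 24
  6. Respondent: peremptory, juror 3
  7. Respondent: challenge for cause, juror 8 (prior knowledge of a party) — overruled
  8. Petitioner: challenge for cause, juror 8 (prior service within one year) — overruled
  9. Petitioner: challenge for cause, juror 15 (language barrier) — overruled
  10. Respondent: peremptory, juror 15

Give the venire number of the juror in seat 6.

Removed: #3, #4, #7, #13, #15, #18, #24. (#8 stays — for-cause denied.)
Seating in order: seats 1–6 → #1, #2, #5, #6, #8, #9; alternates → #10, #11, #12, #14.
So seat 6 is #9.

9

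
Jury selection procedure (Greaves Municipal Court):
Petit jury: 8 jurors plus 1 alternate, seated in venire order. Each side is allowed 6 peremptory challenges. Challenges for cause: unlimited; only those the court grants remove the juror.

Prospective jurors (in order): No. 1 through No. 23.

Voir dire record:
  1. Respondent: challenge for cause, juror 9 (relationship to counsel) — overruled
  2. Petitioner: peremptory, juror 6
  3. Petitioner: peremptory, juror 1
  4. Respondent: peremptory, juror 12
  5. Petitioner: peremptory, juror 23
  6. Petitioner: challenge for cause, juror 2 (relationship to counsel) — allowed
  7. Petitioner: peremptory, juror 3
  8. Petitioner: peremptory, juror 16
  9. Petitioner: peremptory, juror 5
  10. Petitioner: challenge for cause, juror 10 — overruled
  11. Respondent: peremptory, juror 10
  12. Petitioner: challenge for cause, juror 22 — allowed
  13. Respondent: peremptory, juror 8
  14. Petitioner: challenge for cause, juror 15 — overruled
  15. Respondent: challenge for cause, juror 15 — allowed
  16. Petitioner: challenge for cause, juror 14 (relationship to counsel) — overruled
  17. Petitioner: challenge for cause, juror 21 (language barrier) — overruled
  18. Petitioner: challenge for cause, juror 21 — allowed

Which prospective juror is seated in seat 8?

Removed: #1, #2, #3, #5, #6, #8, #10, #12, #15, #16, #21, #22, #23. (#9, #14 stay — for-cause denied.)
Filling seats in venire order through position 8: #4, #7, #9, #11, #13, #14, #17, #18.
So seat 8 is #18.

18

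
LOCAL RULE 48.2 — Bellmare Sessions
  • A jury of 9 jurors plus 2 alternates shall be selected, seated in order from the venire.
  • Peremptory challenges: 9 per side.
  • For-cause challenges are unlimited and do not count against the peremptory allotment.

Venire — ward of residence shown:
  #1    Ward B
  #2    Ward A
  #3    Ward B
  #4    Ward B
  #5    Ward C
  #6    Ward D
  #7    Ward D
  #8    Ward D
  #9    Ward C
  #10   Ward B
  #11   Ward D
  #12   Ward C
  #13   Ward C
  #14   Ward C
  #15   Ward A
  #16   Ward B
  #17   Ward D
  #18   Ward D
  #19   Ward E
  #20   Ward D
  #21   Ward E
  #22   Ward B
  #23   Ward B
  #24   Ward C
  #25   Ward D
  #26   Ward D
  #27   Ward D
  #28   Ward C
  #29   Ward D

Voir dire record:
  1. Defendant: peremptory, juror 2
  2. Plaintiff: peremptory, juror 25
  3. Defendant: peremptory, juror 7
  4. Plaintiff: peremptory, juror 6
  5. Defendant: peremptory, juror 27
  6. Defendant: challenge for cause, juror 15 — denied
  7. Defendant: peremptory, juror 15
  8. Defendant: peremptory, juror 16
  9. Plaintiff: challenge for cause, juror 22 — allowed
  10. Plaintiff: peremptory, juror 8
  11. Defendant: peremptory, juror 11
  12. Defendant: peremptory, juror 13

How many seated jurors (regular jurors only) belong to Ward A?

Removed: #2, #6, #7, #8, #11, #13, #15, #16, #22, #25, #27.
Seated jurors 1–9: #1, #3, #4, #5, #9, #10, #12, #14, #17 (alternates #18, #19 not counted).
None of those are in Ward A → 0.

0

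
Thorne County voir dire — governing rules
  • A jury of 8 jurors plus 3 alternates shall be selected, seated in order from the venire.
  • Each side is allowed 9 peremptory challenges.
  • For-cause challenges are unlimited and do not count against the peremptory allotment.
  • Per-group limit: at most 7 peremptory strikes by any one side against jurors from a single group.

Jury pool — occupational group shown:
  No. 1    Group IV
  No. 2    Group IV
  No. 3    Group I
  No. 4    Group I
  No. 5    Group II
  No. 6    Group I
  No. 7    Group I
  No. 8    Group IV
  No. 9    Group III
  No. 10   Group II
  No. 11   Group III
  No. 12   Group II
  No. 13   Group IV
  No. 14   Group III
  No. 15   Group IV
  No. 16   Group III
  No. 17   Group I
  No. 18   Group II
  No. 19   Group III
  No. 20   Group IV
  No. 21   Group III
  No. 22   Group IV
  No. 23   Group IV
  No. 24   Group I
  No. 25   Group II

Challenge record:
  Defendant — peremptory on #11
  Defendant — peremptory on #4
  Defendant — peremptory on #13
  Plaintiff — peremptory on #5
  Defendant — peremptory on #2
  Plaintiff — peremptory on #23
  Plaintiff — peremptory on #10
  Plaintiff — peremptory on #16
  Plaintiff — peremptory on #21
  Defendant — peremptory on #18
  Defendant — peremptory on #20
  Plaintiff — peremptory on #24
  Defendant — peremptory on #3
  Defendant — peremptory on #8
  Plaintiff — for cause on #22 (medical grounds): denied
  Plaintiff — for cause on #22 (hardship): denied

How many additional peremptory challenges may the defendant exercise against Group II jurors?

1

Defendant peremptories so far: #11, #4, #13, #2, #18, #20, #3, #8 — 8 of 9 used, 1 left overall.
Against Group II: #18 — 1 used; per-group cap 7 leaves 6.
Binding limit: min(1, 6) = 1.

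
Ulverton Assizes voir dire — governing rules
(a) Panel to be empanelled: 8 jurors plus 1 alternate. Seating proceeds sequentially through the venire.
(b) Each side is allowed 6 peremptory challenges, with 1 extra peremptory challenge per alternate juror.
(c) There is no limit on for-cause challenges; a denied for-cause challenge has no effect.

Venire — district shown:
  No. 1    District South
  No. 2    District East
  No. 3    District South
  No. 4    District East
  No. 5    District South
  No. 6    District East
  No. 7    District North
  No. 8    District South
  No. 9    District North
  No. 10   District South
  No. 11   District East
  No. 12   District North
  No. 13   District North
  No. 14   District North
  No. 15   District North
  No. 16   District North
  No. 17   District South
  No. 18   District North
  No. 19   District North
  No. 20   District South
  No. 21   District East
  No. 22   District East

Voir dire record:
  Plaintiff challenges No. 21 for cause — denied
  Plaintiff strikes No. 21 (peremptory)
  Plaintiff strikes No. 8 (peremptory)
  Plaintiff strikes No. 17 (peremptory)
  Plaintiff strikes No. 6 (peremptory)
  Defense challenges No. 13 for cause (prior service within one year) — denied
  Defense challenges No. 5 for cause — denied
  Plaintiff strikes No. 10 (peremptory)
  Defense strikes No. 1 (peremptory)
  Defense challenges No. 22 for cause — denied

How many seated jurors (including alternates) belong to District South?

2

Removed: #1, #6, #8, #10, #17, #21.
Seated (9 incl. alternates): #2, #3, #4, #5, #7, #9, #11, #12, #13.
Of those, in District South: #3, #5 → 2.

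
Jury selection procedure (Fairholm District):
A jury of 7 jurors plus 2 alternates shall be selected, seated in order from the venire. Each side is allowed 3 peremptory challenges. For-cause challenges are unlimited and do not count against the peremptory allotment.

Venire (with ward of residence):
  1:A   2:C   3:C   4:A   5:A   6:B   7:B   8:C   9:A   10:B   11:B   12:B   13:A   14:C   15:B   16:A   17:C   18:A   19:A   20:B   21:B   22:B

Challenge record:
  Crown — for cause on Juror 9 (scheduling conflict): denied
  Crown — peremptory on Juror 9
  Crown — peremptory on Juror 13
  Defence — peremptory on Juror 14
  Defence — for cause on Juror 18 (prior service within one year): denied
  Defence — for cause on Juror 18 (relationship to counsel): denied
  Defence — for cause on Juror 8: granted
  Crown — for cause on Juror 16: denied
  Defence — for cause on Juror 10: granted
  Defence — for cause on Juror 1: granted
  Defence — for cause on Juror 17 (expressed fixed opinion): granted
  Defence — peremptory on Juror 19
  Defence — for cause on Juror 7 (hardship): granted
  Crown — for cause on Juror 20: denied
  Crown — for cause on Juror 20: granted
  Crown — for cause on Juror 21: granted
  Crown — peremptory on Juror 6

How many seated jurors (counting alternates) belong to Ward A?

Removed: #1, #6, #7, #8, #9, #10, #13, #14, #17, #19, #20, #21.
Seated (9 incl. alternates): #2, #3, #4, #5, #11, #12, #15, #16, #18.
Of those, in Ward A: #4, #5, #16, #18 → 4.

4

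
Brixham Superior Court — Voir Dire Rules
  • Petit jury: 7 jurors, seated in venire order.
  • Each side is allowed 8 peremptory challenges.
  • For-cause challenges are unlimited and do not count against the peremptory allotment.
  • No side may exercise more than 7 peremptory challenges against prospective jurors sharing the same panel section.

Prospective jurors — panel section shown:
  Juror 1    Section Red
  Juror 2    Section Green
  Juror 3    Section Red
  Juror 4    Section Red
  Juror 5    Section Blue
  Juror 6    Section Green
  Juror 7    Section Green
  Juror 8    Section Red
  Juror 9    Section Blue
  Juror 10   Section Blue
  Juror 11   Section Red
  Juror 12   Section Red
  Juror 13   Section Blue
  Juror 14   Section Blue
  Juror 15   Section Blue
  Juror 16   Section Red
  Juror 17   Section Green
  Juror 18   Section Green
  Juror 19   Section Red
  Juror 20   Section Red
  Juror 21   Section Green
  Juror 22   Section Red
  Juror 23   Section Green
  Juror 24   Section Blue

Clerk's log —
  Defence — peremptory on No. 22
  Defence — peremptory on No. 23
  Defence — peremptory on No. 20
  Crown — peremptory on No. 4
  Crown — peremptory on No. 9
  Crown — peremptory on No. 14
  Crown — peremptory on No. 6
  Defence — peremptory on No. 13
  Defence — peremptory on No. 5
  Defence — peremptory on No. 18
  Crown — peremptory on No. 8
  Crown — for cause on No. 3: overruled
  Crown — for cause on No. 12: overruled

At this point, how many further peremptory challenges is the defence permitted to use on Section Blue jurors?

Defence peremptories so far: #22, #23, #20, #13, #5, #18 — 6 of 8 used, 2 left overall.
Against Section Blue: #13, #5 — 2 used; per-section cap 7 leaves 5.
Binding limit: min(2, 5) = 2.

2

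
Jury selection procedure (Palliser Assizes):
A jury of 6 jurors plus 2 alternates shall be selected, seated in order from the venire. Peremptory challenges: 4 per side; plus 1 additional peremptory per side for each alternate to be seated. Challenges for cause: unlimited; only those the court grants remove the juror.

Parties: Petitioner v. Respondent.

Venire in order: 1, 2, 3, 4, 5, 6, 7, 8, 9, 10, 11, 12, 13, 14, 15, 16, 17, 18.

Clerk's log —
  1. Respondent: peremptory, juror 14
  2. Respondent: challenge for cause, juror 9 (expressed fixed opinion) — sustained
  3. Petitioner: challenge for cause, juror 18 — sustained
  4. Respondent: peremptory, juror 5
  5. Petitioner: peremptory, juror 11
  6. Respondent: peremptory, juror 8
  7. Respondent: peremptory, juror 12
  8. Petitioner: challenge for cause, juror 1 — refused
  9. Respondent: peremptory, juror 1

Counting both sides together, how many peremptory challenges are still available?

Petitioner allotment: 4 base + 1 × 2 alternates = 6. Respondent allotment: 4 base + 1 × 2 alternates = 6.
Petitioner peremptories used: #11 — 1 (for-cause on #18, #1 don't count).
Respondent peremptories used: #14, #5, #8, #12, #1 — 5 (the for-cause on #9 doesn't count).
Remaining: (6 − 1) + (6 − 5) = 6.

6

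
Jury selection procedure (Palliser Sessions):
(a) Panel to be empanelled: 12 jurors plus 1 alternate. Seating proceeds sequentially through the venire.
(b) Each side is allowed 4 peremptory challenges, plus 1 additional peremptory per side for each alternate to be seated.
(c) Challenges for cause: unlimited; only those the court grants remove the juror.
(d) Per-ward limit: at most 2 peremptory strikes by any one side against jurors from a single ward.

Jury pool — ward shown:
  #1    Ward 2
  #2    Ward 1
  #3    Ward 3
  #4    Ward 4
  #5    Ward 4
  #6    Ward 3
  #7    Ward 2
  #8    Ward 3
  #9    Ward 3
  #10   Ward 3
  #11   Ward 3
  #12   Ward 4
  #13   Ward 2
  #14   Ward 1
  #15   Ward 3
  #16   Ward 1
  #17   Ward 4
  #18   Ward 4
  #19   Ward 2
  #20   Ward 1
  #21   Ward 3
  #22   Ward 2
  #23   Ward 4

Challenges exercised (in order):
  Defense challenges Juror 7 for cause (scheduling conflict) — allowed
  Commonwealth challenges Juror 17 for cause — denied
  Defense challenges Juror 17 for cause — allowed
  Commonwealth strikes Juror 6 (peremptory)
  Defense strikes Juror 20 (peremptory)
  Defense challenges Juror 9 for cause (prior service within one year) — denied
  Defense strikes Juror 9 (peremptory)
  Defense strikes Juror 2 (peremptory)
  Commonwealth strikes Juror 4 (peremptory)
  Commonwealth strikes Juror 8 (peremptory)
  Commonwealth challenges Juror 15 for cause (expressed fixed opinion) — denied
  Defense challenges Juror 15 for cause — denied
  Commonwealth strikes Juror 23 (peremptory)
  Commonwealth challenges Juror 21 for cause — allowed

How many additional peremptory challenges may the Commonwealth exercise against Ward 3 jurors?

Commonwealth peremptories so far: #6, #4, #8, #23 — 4 of 5 used, 1 left overall.
Against Ward 3: #6, #8 — 2 used; per-ward cap 2 leaves 0.
Binding limit: min(1, 0) = 0.

0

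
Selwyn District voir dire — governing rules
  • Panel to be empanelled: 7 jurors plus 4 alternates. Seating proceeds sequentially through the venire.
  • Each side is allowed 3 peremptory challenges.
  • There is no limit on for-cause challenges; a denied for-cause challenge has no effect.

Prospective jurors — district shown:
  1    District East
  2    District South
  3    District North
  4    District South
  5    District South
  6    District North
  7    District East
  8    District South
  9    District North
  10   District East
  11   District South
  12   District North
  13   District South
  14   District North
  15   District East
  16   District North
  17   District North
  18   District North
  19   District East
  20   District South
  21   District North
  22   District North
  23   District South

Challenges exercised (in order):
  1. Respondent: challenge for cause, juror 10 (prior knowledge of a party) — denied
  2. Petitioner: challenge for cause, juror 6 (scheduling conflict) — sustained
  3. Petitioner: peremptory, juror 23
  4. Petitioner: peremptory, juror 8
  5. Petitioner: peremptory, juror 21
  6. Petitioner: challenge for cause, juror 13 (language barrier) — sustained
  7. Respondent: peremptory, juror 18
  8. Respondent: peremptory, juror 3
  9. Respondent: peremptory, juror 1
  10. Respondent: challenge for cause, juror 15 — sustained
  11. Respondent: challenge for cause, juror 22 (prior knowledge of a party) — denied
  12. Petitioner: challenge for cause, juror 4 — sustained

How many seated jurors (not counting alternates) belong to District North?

2

Removed: #1, #3, #4, #6, #8, #13, #15, #18, #21, #23.
Seated jurors 1–7: #2, #5, #7, #9, #10, #11, #12 (alternates #14, #16, #17, #19 not counted).
Of those, in District North: #9, #12 → 2.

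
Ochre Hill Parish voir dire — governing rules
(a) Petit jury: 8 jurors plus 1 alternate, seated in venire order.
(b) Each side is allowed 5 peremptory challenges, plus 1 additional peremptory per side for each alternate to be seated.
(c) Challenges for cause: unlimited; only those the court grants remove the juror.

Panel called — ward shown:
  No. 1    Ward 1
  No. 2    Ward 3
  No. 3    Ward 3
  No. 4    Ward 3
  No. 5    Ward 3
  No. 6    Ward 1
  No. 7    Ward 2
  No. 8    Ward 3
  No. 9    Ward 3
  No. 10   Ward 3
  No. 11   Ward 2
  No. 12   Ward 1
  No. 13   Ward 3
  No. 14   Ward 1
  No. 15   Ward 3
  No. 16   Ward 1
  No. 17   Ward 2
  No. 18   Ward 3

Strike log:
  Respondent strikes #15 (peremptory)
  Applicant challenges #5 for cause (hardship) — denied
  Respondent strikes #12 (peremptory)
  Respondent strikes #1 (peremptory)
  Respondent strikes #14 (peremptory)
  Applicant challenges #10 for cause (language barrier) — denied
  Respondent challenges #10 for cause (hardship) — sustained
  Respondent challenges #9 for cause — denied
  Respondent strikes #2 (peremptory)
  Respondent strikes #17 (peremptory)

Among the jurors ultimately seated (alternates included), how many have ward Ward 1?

1

Removed: #1, #2, #10, #12, #14, #15, #17.
Seated (9 incl. alternates): #3, #4, #5, #6, #7, #8, #9, #11, #13.
Of those, in Ward 1: #6 → 1.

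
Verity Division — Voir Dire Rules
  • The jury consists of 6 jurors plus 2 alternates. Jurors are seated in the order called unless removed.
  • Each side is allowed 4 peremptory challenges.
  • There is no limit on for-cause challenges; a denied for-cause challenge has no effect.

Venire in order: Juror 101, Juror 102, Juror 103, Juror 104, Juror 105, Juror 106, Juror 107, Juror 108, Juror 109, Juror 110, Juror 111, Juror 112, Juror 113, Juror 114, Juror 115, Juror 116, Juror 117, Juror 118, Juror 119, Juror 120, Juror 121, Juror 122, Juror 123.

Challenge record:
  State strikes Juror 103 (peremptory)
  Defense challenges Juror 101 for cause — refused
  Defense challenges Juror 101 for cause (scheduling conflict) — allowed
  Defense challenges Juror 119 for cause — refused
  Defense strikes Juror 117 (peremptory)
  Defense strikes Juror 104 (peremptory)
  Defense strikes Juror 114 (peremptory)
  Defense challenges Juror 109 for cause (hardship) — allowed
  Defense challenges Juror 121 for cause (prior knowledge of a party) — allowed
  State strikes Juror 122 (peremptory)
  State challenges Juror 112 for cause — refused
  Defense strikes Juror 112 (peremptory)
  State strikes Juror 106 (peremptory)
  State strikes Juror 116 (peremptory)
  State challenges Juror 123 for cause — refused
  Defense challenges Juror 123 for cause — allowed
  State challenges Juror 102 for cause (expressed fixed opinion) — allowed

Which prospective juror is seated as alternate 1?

115

Removed: #101, #102, #103, #104, #106, #109, #112, #114, #116, #117, #121, #122, #123. (#119 stays — for-cause denied.)
Seating in order: seats 1–6 → #105, #107, #108, #110, #111, #113; alternates → #115, #118.
So alternate 1 is #115.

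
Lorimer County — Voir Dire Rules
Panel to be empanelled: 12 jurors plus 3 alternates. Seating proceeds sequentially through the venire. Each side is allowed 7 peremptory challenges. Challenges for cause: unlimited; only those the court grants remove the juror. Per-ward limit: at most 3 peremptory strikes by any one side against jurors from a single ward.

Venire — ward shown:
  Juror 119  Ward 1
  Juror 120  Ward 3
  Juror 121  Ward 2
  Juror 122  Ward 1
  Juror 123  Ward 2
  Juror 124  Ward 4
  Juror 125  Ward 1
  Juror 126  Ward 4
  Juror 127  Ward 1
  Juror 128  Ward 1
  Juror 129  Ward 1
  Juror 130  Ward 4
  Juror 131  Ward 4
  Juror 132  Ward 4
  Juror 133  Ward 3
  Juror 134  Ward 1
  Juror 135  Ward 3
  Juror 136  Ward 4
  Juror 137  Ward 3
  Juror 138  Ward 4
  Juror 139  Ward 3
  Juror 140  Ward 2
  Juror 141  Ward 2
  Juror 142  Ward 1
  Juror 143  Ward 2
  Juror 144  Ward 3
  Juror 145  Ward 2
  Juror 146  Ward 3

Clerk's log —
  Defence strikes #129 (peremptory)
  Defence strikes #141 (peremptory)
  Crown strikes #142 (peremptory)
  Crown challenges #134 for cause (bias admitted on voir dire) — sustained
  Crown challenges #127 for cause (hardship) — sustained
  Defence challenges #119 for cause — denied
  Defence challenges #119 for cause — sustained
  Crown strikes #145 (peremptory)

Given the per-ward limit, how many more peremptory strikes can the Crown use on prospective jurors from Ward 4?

Crown peremptories so far: #142, #145 — 2 of 7 used, 5 left overall.
Against Ward 4: none yet — per-ward cap 3 leaves 3.
Binding limit: min(5, 3) = 3.

3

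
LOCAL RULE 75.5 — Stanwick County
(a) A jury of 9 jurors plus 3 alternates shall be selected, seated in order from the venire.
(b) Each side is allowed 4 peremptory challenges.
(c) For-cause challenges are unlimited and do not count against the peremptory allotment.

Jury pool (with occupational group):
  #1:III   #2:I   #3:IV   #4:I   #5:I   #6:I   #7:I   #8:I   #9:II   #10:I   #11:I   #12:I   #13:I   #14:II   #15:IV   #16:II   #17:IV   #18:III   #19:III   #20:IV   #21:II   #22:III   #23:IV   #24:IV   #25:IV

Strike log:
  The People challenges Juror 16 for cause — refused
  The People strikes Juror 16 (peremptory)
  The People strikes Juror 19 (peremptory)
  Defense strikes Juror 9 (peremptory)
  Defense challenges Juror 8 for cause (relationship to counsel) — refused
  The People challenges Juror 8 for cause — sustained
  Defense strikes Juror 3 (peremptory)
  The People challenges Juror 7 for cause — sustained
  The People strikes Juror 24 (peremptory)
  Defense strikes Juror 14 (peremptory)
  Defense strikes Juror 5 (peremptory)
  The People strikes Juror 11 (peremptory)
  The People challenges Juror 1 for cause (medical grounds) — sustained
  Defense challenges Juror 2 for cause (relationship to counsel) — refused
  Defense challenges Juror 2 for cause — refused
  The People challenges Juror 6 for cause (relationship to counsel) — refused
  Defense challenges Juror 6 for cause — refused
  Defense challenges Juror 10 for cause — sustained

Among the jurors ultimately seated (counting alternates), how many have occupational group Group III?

Removed: #1, #3, #5, #7, #8, #9, #10, #11, #14, #16, #19, #24.
Seated (12 incl. alternates): #2, #4, #6, #12, #13, #15, #17, #18, #20, #21, #22, #23.
Of those, in Group III: #18, #22 → 2.

2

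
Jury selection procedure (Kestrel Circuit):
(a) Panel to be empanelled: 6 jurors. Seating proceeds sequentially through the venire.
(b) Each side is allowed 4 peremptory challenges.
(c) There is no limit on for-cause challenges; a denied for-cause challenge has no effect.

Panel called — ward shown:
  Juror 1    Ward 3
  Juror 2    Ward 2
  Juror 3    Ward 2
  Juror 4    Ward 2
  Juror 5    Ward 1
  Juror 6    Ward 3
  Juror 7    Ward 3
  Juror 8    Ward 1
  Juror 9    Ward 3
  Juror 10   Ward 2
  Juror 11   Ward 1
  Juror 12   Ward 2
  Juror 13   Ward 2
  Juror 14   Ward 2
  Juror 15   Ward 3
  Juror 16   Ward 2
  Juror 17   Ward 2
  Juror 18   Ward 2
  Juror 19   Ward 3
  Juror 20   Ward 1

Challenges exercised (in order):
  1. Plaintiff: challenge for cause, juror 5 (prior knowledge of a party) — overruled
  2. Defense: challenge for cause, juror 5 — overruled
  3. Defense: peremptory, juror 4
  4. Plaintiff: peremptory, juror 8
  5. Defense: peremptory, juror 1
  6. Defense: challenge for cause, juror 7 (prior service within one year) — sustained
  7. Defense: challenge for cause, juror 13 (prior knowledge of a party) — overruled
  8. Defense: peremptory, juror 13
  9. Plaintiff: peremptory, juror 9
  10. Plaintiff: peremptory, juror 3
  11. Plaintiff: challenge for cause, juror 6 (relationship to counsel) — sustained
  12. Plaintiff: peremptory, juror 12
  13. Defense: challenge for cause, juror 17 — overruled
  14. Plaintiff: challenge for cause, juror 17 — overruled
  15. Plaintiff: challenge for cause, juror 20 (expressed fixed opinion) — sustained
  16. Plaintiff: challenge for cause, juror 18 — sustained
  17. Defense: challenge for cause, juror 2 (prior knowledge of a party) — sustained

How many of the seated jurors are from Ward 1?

Removed: #1, #2, #3, #4, #6, #7, #8, #9, #12, #13, #18, #20.
Seated jurors 1–6: #5, #10, #11, #14, #15, #16.
Of those, in Ward 1: #5, #11 → 2.

2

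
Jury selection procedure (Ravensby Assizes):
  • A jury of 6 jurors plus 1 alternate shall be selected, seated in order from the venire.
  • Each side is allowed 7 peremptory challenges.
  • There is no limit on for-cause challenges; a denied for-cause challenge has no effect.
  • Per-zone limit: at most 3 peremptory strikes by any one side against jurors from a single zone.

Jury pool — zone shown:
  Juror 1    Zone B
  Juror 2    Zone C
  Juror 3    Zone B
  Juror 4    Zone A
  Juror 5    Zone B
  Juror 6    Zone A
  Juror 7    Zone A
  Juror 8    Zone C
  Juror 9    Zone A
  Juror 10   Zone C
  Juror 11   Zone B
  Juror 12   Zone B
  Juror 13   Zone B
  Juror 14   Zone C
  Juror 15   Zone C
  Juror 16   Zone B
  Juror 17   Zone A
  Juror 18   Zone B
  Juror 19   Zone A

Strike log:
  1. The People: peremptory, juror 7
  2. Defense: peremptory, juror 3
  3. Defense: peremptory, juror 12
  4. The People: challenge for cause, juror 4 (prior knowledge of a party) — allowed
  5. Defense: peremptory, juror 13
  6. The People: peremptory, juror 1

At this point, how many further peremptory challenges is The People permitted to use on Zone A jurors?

The People peremptories so far: #7, #1 — 2 of 7 used, 5 left overall.
Against Zone A: #7 — 1 used; per-zone cap 3 leaves 2.
Binding limit: min(5, 2) = 2.

2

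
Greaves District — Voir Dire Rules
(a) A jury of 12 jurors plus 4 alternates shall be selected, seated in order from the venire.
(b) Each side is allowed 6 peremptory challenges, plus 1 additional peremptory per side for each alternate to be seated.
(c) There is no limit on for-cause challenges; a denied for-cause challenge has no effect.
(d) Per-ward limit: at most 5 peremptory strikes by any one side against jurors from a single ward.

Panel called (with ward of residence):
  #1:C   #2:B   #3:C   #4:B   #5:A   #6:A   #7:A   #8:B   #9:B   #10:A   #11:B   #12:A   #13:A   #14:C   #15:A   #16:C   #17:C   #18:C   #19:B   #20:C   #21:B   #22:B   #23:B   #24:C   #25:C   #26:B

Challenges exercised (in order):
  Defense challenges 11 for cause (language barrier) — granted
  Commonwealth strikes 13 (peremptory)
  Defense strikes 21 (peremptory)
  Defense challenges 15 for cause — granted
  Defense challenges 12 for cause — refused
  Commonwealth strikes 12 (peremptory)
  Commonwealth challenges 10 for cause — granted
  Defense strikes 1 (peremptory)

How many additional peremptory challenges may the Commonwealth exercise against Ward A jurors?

3

Commonwealth peremptories so far: #13, #12 — 2 of 10 used, 8 left overall.
Against Ward A: #13, #12 — 2 used; per-ward cap 5 leaves 3.
Binding limit: min(8, 3) = 3.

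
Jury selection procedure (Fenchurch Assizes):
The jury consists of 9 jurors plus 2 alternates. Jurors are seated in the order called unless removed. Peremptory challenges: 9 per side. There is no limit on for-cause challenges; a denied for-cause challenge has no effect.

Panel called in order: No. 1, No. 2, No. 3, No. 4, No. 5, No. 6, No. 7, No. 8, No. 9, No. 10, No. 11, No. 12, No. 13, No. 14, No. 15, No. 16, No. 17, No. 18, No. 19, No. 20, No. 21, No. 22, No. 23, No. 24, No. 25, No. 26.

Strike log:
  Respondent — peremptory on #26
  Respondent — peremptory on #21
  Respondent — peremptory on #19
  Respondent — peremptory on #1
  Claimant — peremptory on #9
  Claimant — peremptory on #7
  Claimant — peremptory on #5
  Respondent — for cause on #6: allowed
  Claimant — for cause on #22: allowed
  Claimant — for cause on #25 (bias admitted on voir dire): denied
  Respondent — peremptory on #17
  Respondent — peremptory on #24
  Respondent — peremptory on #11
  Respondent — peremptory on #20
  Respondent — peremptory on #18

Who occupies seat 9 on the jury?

Removed: #1, #5, #6, #7, #9, #11, #17, #18, #19, #20, #21, #22, #24, #26. (#25 stays — for-cause denied.)
Seating in order: seats 1–9 → #2, #3, #4, #8, #10, #12, #13, #14, #15; alternates → #16, #23.
So seat 9 is #15.

15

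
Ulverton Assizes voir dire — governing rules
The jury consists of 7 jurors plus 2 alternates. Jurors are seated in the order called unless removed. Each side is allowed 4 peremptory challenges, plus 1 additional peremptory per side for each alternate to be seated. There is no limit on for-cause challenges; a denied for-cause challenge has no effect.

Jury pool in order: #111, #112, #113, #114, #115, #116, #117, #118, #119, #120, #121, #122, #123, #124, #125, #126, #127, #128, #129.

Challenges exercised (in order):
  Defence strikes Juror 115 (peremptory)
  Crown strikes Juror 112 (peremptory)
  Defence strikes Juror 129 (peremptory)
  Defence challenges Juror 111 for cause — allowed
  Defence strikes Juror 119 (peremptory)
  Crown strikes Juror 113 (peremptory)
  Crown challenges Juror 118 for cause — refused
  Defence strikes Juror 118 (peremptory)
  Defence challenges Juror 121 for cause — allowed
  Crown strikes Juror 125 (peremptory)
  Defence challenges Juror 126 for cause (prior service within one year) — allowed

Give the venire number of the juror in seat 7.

Removed: #111, #112, #113, #115, #118, #119, #121, #125, #126, #129.
Filling seats in venire order through position 7: #114, #116, #117, #120, #122, #123, #124.
So seat 7 is #124.

124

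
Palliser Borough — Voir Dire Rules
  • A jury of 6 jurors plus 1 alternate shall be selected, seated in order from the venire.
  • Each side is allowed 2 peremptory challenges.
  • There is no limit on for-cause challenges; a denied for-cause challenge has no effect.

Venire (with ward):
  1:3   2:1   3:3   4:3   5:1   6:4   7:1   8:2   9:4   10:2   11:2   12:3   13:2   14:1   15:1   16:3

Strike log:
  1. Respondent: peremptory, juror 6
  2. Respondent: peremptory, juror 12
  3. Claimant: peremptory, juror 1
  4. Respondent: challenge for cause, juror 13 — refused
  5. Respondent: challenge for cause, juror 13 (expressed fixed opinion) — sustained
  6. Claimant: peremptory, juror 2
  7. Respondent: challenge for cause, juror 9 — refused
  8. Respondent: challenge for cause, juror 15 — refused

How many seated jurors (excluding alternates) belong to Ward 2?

Removed: #1, #2, #6, #12, #13.
Seated jurors 1–6: #3, #4, #5, #7, #8, #9 (alternates #10 not counted).
Of those, in Ward 2: #8 → 1.

1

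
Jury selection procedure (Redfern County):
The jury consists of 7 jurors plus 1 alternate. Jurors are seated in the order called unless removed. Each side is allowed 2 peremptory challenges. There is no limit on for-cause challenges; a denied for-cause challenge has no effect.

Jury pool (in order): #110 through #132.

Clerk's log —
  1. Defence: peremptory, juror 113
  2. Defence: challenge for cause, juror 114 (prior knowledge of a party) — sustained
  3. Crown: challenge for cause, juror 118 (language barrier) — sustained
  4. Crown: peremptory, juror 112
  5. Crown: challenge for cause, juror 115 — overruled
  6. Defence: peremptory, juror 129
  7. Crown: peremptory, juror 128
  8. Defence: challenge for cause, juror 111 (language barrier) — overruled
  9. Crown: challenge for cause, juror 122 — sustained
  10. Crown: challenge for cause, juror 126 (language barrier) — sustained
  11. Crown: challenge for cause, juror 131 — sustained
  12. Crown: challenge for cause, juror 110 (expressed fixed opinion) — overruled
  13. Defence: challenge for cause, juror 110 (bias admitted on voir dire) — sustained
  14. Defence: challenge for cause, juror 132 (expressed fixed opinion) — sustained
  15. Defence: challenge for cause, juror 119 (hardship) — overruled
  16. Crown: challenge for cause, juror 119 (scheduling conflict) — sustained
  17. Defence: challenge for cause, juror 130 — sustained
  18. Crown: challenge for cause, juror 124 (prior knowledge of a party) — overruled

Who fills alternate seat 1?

Removed: #110, #112, #113, #114, #118, #119, #122, #126, #128, #129, #130, #131, #132. (#111, #115, #124 stay — for-cause denied.)
Seating in order: seats 1–7 → #111, #115, #116, #117, #120, #121, #123; alternates → #124.
So alternate 1 is #124.

124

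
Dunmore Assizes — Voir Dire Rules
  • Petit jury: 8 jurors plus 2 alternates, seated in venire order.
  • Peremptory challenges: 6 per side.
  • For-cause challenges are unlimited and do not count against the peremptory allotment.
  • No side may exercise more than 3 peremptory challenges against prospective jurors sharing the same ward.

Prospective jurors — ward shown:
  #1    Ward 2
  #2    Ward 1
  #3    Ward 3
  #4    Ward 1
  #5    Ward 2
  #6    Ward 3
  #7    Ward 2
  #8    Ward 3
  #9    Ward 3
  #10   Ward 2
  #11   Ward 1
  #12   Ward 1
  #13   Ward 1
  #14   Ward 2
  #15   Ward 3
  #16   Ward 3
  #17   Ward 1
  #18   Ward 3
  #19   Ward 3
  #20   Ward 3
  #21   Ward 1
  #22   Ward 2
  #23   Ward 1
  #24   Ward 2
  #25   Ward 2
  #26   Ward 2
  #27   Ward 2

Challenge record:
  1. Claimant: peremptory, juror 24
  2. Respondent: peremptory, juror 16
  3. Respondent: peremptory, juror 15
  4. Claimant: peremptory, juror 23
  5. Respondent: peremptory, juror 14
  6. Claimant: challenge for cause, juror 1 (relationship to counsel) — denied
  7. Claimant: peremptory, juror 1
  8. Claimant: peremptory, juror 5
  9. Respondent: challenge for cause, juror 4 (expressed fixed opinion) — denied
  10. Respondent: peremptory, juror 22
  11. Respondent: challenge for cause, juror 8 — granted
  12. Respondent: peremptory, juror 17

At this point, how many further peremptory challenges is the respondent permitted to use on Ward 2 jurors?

Respondent peremptories so far: #16, #15, #14, #22, #17 — 5 of 6 used, 1 left overall.
Against Ward 2: #14, #22 — 2 used; per-ward cap 3 leaves 1.
Binding limit: min(1, 1) = 1.

1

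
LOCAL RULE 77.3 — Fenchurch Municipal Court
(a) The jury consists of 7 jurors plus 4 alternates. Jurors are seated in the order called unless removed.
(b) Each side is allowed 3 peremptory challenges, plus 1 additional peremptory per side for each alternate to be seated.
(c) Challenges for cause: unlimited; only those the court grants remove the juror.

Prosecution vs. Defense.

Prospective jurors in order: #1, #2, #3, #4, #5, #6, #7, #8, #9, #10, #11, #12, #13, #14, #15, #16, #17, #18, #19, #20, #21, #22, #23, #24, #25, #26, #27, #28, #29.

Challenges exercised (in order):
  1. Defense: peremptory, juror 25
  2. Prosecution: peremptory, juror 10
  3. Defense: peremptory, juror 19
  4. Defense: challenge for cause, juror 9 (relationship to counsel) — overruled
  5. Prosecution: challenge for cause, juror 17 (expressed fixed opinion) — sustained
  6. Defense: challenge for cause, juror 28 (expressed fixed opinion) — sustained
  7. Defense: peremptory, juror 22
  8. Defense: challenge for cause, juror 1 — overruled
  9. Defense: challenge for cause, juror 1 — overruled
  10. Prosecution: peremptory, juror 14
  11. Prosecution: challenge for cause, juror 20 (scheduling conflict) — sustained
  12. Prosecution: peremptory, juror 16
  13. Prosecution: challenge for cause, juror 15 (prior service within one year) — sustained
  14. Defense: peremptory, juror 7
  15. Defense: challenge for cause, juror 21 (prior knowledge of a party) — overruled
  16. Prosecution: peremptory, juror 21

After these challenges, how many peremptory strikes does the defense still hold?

3

Defense allotment: 3 base + 1 × 4 alternates = 7.
Defense peremptories used: #25, #19, #22, #7 — 4 (for-cause on #9, #28, #1, #1, #21 don't count).
Remaining: 7 − 4 = 3.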